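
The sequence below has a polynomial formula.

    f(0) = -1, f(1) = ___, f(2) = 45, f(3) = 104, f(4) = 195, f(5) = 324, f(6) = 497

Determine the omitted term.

12

Using the last 5 terms:
59  91  129  173
32  38  44
6  6
Constant third difference = 6.
Extend backward: 32 − 6 = 26;  59 − 26 = 33;  45 − 33 = 12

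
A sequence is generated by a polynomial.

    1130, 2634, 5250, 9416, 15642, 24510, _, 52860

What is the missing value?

36674

Using the first 6 terms:
Δ: 1504  2616  4166  6226  8868
Δ²: 1112  1550  2060  2642
Δ³: 438  510  582
Δ⁴: 72  72
Constant fourth difference = 72.
Extend forward: 582 + 72 = 654;  2642 + 654 = 3296;  8868 + 3296 = 12164;  24510 + 12164 = 36674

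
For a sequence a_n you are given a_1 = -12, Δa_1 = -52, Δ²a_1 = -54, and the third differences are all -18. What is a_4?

Build the table forward from the leading diagonal:
D3: -18  -18  -18  -18
D2: -54  -72  -90  -108
D1: -52  -106  -178  -268
a: -12  -64  -170  -348

-348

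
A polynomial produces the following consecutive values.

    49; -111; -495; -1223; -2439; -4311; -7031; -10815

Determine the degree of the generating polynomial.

4

-160, -384, -728, -1216, -1872, -2720, -3784
-224, -344, -488, -656, -848, -1064
-120, -144, -168, -192, -216
-24, -24, -24, -24
The fourth differences are constant, so the polynomial has degree 4.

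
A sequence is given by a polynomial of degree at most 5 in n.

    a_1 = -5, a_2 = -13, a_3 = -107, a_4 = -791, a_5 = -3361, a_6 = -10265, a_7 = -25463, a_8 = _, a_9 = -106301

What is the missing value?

-54787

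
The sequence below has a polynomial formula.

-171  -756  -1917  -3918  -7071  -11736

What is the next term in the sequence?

-18321

-585 , -1161 , -2001 , -3153 , -4665
-576 , -840 , -1152 , -1512
-264 , -312 , -360
-48 , -48
Fourth differences constant at -48.
-360 − 48 = -408;  -1512 − 408 = -1920;  -4665 − 1920 = -6585;  -11736 − 6585 = -18321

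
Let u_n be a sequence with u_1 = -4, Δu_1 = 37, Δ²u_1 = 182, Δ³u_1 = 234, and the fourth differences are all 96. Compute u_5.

2268

Build the table forward from the leading diagonal:
D4: 96  96  96  96  96
D3: 234  330  426  522  618
D2: 182  416  746  1172  1694
D1: 37  219  635  1381  2553
u: -4  33  252  887  2268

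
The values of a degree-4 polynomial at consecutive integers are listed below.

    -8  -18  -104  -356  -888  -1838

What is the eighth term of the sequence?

-5664

-10  -86  -252  -532  -950
-76  -166  -280  -418
-90  -114  -138
-24  -24
Constant fourth difference = -24, so extend:
-138 − 24 = -162;  -418 − 162 = -580;  -950 − 580 = -1530;  -1838 − 1530 = -3368
-162 − 24 = -186;  -580 − 186 = -766;  -1530 − 766 = -2296;  -3368 − 2296 = -5664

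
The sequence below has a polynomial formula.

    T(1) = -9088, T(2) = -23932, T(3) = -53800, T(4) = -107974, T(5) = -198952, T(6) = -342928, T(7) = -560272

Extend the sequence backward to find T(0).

-2722

D1: -14844, -29868, -54174, -90978, -143976, -217344
D2: -15024, -24306, -36804, -52998, -73368
D3: -9282, -12498, -16194, -20370
D4: -3216, -3696, -4176
D5: -480, -480
The fifth differences are constant at -480.
Work back: -3216 + 480 = -2736;  -9282 + 2736 = -6546;  -15024 + 6546 = -8478;  -14844 + 8478 = -6366;  -9088 + 6366 = -2722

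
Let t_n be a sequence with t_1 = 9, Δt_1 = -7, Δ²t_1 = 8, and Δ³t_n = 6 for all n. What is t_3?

Build the table forward from the leading diagonal:
Third differences: 6, 6, 6
Second differences: 8, 14, 20
First differences: -7, 1, 15
t: 9, 2, 3

3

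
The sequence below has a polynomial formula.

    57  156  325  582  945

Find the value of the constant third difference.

18

First differences: 99, 169, 257, 363
Second differences: 70, 88, 106
Third differences: 18, 18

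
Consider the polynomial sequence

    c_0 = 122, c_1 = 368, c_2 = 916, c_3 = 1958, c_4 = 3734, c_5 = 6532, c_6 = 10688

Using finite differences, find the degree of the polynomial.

4

246, 548, 1042, 1776, 2798, 4156
302, 494, 734, 1022, 1358
192, 240, 288, 336
48, 48, 48
The fourth differences are constant, so the polynomial has degree 4.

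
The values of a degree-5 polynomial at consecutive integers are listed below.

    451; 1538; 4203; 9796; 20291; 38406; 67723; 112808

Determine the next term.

Δ: 1087, 2665, 5593, 10495, 18115, 29317, 45085
Δ²: 1578, 2928, 4902, 7620, 11202, 15768
Δ³: 1350, 1974, 2718, 3582, 4566
Δ⁴: 624, 744, 864, 984
Δ⁵: 120, 120, 120
Constant fifth difference = 120, so extend:
984 + 120 = 1104;  4566 + 1104 = 5670;  15768 + 5670 = 21438;  45085 + 21438 = 66523;  112808 + 66523 = 179331

179331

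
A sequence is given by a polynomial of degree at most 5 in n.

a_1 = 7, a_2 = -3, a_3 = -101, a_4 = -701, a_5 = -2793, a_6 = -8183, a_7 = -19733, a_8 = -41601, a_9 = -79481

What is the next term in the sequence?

D1: -10 , -98 , -600 , -2092 , -5390 , -11550 , -21868 , -37880
D2: -88 , -502 , -1492 , -3298 , -6160 , -10318 , -16012
D3: -414 , -990 , -1806 , -2862 , -4158 , -5694
D4: -576 , -816 , -1056 , -1296 , -1536
D5: -240 , -240 , -240 , -240
Fifth differences constant at -240.
-1536 − 240 = -1776;  -5694 − 1776 = -7470;  -16012 − 7470 = -23482;  -37880 − 23482 = -61362;  -79481 − 61362 = -140843

-140843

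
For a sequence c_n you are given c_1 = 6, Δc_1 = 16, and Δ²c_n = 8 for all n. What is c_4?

78

Build the table forward from the leading diagonal:
Second differences: 8, 8, 8, 8
First differences: 16, 24, 32, 40
c: 6, 22, 46, 78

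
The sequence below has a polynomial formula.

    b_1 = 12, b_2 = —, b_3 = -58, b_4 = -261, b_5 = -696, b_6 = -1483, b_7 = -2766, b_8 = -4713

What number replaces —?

Using the last 6 terms:
Δ: -203  -435  -787  -1283  -1947
Δ²: -232  -352  -496  -664
Δ³: -120  -144  -168
Δ⁴: -24  -24
Constant fourth difference = -24.
Extend backward: -120 + 24 = -96;  -232 + 96 = -136;  -203 + 136 = -67;  -58 + 67 = 9

9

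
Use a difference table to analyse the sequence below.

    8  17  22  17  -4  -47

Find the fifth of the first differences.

D1: 9, 5, -5, -21, -43
D2: -4, -10, -16, -22
D3: -6, -6, -6

-43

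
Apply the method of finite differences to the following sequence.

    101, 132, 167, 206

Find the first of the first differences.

Δ: 31, 35, 39
Δ²: 4, 4

31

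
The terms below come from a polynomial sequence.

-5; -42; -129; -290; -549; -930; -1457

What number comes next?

-2154

-37, -87, -161, -259, -381, -527
-50, -74, -98, -122, -146
-24, -24, -24, -24
The third differences are constant (-24).
-146 − 24 = -170;  -527 − 170 = -697;  -1457 − 697 = -2154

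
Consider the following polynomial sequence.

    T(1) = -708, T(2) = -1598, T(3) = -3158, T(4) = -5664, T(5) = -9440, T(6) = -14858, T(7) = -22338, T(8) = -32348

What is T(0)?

First differences: -890, -1560, -2506, -3776, -5418, -7480, -10010
Second differences: -670, -946, -1270, -1642, -2062, -2530
Third differences: -276, -324, -372, -420, -468
Fourth differences: -48, -48, -48, -48
The fourth differences are constant at -48.
Work back: -276 + 48 = -228;  -670 + 228 = -442;  -890 + 442 = -448;  -708 + 448 = -260

-260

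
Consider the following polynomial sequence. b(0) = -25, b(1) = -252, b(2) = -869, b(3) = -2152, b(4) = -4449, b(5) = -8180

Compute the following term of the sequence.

-13837

Δ: -227, -617, -1283, -2297, -3731
Δ²: -390, -666, -1014, -1434
Δ³: -276, -348, -420
Δ⁴: -72, -72
The fourth differences are constant (-72).
-420 − 72 = -492;  -1434 − 492 = -1926;  -3731 − 1926 = -5657;  -8180 − 5657 = -13837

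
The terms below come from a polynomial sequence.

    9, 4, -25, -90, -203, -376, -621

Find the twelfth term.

-3346

First differences: -5 , -29 , -65 , -113 , -173 , -245
Second differences: -24 , -36 , -48 , -60 , -72
Third differences: -12 , -12 , -12 , -12
Constant third difference = -12, so extend:
-72 − 12 = -84;  -245 − 84 = -329;  -621 − 329 = -950
-84 − 12 = -96;  -329 − 96 = -425;  -950 − 425 = -1375
-96 − 12 = -108;  -425 − 108 = -533;  -1375 − 533 = -1908
-108 − 12 = -120;  -533 − 120 = -653;  -1908 − 653 = -2561
-120 − 12 = -132;  -653 − 132 = -785;  -2561 − 785 = -3346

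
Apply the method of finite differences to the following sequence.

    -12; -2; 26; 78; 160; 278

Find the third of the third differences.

6

D1: 10, 28, 52, 82, 118
D2: 18, 24, 30, 36
D3: 6, 6, 6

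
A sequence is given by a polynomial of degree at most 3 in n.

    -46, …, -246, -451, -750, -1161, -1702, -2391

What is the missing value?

-117

Using the last 6 terms:
Δ: -205  -299  -411  -541  -689
Δ²: -94  -112  -130  -148
Δ³: -18  -18  -18
Constant third difference = -18.
Extend backward: -94 + 18 = -76;  -205 + 76 = -129;  -246 + 129 = -117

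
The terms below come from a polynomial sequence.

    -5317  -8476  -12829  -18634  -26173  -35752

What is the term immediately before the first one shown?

First differences: -3159, -4353, -5805, -7539, -9579
Second differences: -1194, -1452, -1734, -2040
Third differences: -258, -282, -306
Fourth differences: -24, -24
The fourth differences are constant at -24.
Work back: -258 + 24 = -234;  -1194 + 234 = -960;  -3159 + 960 = -2199;  -5317 + 2199 = -3118

-3118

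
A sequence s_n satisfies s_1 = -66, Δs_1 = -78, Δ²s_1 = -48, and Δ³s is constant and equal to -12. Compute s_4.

-456

Build the table forward from the leading diagonal:
Δ³: -12  -12  -12  -12
Δ²: -48  -60  -72  -84
Δ: -78  -126  -186  -258
s: -66  -144  -270  -456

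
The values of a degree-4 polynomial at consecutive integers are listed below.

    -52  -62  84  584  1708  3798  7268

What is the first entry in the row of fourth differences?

72

First differences: -10, 146, 500, 1124, 2090, 3470
Second differences: 156, 354, 624, 966, 1380
Third differences: 198, 270, 342, 414
Fourth differences: 72, 72, 72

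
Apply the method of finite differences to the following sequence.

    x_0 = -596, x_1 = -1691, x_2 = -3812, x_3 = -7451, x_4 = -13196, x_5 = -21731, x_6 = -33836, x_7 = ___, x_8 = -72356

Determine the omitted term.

-50387

Using the first 7 terms:
First differences: -1095  -2121  -3639  -5745  -8535  -12105
Second differences: -1026  -1518  -2106  -2790  -3570
Third differences: -492  -588  -684  -780
Fourth differences: -96  -96  -96
Constant fourth difference = -96.
Extend forward: -780 − 96 = -876;  -3570 − 876 = -4446;  -12105 − 4446 = -16551;  -33836 − 16551 = -50387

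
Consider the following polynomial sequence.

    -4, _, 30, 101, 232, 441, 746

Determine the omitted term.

Using the last 5 terms:
Δ: 71, 131, 209, 305
Δ²: 60, 78, 96
Δ³: 18, 18
Constant third difference = 18.
Extend backward: 60 − 18 = 42;  71 − 42 = 29;  30 − 29 = 1

1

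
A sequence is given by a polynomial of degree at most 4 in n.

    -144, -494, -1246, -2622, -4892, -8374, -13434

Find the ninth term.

D1: -350 , -752 , -1376 , -2270 , -3482 , -5060
D2: -402 , -624 , -894 , -1212 , -1578
D3: -222 , -270 , -318 , -366
D4: -48 , -48 , -48
Constant fourth difference = -48, so extend:
-366 − 48 = -414;  -1578 − 414 = -1992;  -5060 − 1992 = -7052;  -13434 − 7052 = -20486
-414 − 48 = -462;  -1992 − 462 = -2454;  -7052 − 2454 = -9506;  -20486 − 9506 = -29992

-29992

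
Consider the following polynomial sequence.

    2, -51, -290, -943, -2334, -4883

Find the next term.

-9106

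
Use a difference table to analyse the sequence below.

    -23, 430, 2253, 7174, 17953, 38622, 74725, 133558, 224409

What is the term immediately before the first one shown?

-42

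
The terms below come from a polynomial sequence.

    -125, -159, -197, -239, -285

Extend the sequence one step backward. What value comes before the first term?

First differences: -34, -38, -42, -46
Second differences: -4, -4, -4
The second differences are constant at -4.
Work back: -34 + 4 = -30;  -125 + 30 = -95

-95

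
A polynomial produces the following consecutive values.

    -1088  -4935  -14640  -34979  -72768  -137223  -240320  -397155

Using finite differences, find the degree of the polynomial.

Δ: -3847, -9705, -20339, -37789, -64455, -103097, -156835
Δ²: -5858, -10634, -17450, -26666, -38642, -53738
Δ³: -4776, -6816, -9216, -11976, -15096
Δ⁴: -2040, -2400, -2760, -3120
Δ⁵: -360, -360, -360
The fifth differences are constant, so the polynomial has degree 5.

5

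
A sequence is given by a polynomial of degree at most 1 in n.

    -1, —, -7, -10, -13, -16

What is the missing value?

-4

Using the last 4 terms:
First differences: -3  -3  -3
Constant first difference = -3.
Extend backward: -7 + 3 = -4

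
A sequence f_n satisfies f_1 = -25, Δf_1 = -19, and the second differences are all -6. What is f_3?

Build the table forward from the leading diagonal:
D2: -6  -6  -6
D1: -19  -25  -31
f: -25  -44  -69

-69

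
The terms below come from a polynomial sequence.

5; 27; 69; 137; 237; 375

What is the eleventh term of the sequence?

First differences: 22, 42, 68, 100, 138
Second differences: 20, 26, 32, 38
Third differences: 6, 6, 6
Constant third difference = 6, so extend:
38 + 6 = 44;  138 + 44 = 182;  375 + 182 = 557
44 + 6 = 50;  182 + 50 = 232;  557 + 232 = 789
50 + 6 = 56;  232 + 56 = 288;  789 + 288 = 1077
56 + 6 = 62;  288 + 62 = 350;  1077 + 350 = 1427
62 + 6 = 68;  350 + 68 = 418;  1427 + 418 = 1845

1845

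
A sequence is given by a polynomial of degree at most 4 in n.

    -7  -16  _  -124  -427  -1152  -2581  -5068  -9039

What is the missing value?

Using the last 6 terms:
-303  -725  -1429  -2487  -3971
-422  -704  -1058  -1484
-282  -354  -426
-72  -72
Constant fourth difference = -72.
Extend backward: -282 + 72 = -210;  -422 + 210 = -212;  -303 + 212 = -91;  -124 + 91 = -33

-33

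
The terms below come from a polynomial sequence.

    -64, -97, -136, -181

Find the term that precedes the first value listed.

Δ: -33, -39, -45
Δ²: -6, -6
The second differences are constant at -6.
Work back: -33 + 6 = -27;  -64 + 27 = -37

-37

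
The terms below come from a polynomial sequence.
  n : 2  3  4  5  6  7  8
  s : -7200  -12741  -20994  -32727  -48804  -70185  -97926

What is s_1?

-3699

D1: -5541  -8253  -11733  -16077  -21381  -27741
D2: -2712  -3480  -4344  -5304  -6360
D3: -768  -864  -960  -1056
D4: -96  -96  -96
The fourth differences are constant at -96.
Work back: -768 + 96 = -672;  -2712 + 672 = -2040;  -5541 + 2040 = -3501;  -7200 + 3501 = -3699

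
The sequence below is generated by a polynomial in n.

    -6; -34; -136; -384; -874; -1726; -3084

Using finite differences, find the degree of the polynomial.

4

First differences: -28, -102, -248, -490, -852, -1358
Second differences: -74, -146, -242, -362, -506
Third differences: -72, -96, -120, -144
Fourth differences: -24, -24, -24
The fourth differences are constant, so the polynomial has degree 4.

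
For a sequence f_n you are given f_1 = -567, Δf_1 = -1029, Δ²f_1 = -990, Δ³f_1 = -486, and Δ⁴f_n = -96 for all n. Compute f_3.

Build the table forward from the leading diagonal:
Fourth differences: -96, -96, -96
Third differences: -486, -582, -678
Second differences: -990, -1476, -2058
First differences: -1029, -2019, -3495
f: -567, -1596, -3615

-3615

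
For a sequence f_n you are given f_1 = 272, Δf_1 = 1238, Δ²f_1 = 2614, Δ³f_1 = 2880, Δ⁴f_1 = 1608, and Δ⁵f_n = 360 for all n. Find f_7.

Build the table forward from the leading diagonal:
D5: 360, 360, 360, 360, 360, 360, 360
D4: 1608, 1968, 2328, 2688, 3048, 3408, 3768
D3: 2880, 4488, 6456, 8784, 11472, 14520, 17928
D2: 2614, 5494, 9982, 16438, 25222, 36694, 51214
D1: 1238, 3852, 9346, 19328, 35766, 60988, 97682
f: 272, 1510, 5362, 14708, 34036, 69802, 130790

130790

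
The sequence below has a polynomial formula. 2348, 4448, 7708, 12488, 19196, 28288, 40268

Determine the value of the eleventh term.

Δ: 2100, 3260, 4780, 6708, 9092, 11980
Δ²: 1160, 1520, 1928, 2384, 2888
Δ³: 360, 408, 456, 504
Δ⁴: 48, 48, 48
The fourth differences are constant (48).
504 + 48 = 552;  2888 + 552 = 3440;  11980 + 3440 = 15420;  40268 + 15420 = 55688
552 + 48 = 600;  3440 + 600 = 4040;  15420 + 4040 = 19460;  55688 + 19460 = 75148
600 + 48 = 648;  4040 + 648 = 4688;  19460 + 4688 = 24148;  75148 + 24148 = 99296
648 + 48 = 696;  4688 + 696 = 5384;  24148 + 5384 = 29532;  99296 + 29532 = 128828

128828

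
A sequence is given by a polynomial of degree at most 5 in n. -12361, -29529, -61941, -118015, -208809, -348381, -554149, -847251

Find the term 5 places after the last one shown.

-4668361

-17168 , -32412 , -56074 , -90794 , -139572 , -205768 , -293102
-15244 , -23662 , -34720 , -48778 , -66196 , -87334
-8418 , -11058 , -14058 , -17418 , -21138
-2640 , -3000 , -3360 , -3720
-360 , -360 , -360
Fifth differences constant at -360.
-3720 − 360 = -4080;  -21138 − 4080 = -25218;  -87334 − 25218 = -112552;  -293102 − 112552 = -405654;  -847251 − 405654 = -1252905
-4080 − 360 = -4440;  -25218 − 4440 = -29658;  -112552 − 29658 = -142210;  -405654 − 142210 = -547864;  -1252905 − 547864 = -1800769
-4440 − 360 = -4800;  -29658 − 4800 = -34458;  -142210 − 34458 = -176668;  -547864 − 176668 = -724532;  -1800769 − 724532 = -2525301
-4800 − 360 = -5160;  -34458 − 5160 = -39618;  -176668 − 39618 = -216286;  -724532 − 216286 = -940818;  -2525301 − 940818 = -3466119
-5160 − 360 = -5520;  -39618 − 5520 = -45138;  -216286 − 45138 = -261424;  -940818 − 261424 = -1202242;  -3466119 − 1202242 = -4668361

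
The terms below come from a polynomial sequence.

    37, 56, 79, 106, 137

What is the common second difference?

Δ: 19, 23, 27, 31
Δ²: 4, 4, 4

4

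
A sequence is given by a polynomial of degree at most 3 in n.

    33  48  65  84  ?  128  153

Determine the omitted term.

Using the first 4 terms:
15, 17, 19
2, 2
Constant second difference = 2.
Extend forward: 19 + 2 = 21;  84 + 21 = 105

105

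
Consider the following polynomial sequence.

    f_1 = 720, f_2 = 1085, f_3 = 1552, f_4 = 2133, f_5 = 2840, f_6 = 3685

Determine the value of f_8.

First differences: 365 , 467 , 581 , 707 , 845
Second differences: 102 , 114 , 126 , 138
Third differences: 12 , 12 , 12
Third differences constant at 12.
138 + 12 = 150;  845 + 150 = 995;  3685 + 995 = 4680
150 + 12 = 162;  995 + 162 = 1157;  4680 + 1157 = 5837

5837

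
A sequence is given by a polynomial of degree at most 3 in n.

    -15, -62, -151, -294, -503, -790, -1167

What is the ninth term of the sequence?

-2239

First differences: -47, -89, -143, -209, -287, -377
Second differences: -42, -54, -66, -78, -90
Third differences: -12, -12, -12, -12
Third differences constant at -12.
-90 − 12 = -102;  -377 − 102 = -479;  -1167 − 479 = -1646
-102 − 12 = -114;  -479 − 114 = -593;  -1646 − 593 = -2239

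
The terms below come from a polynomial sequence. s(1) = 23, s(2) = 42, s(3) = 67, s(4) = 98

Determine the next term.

135

First differences: 19, 25, 31
Second differences: 6, 6
Second differences constant at 6.
31 + 6 = 37;  98 + 37 = 135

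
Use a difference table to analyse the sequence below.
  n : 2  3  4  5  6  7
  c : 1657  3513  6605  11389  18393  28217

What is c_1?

1856, 3092, 4784, 7004, 9824
1236, 1692, 2220, 2820
456, 528, 600
72, 72
The fourth differences are constant at 72.
Work back: 456 − 72 = 384;  1236 − 384 = 852;  1856 − 852 = 1004;  1657 − 1004 = 653

653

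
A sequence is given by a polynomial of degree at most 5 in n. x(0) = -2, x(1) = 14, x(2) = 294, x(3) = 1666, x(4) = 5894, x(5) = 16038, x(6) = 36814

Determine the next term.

74954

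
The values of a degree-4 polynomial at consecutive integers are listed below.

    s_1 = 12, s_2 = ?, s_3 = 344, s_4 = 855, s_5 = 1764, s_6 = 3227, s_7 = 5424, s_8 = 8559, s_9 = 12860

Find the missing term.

99

Using the last 7 terms:
Δ: 511, 909, 1463, 2197, 3135, 4301
Δ²: 398, 554, 734, 938, 1166
Δ³: 156, 180, 204, 228
Δ⁴: 24, 24, 24
Constant fourth difference = 24.
Extend backward: 156 − 24 = 132;  398 − 132 = 266;  511 − 266 = 245;  344 − 245 = 99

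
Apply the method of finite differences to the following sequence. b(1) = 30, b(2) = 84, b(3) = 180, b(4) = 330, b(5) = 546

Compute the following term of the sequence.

54, 96, 150, 216
42, 54, 66
12, 12
Constant third difference = 12, so extend:
66 + 12 = 78;  216 + 78 = 294;  546 + 294 = 840

840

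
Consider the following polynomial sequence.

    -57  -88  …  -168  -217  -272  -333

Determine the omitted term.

Using the last 4 terms:
First differences: -49, -55, -61
Second differences: -6, -6
Constant second difference = -6.
Extend backward: -49 + 6 = -43;  -168 + 43 = -125

-125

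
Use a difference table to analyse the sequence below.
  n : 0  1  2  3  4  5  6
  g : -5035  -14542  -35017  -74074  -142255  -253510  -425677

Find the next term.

-680962

Δ: -9507  -20475  -39057  -68181  -111255  -172167
Δ²: -10968  -18582  -29124  -43074  -60912
Δ³: -7614  -10542  -13950  -17838
Δ⁴: -2928  -3408  -3888
Δ⁵: -480  -480
The fifth differences are constant (-480).
-3888 − 480 = -4368;  -17838 − 4368 = -22206;  -60912 − 22206 = -83118;  -172167 − 83118 = -255285;  -425677 − 255285 = -680962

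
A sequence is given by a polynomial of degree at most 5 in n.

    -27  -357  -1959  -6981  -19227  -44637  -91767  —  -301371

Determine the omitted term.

Using the first 7 terms:
Δ: -330, -1602, -5022, -12246, -25410, -47130
Δ²: -1272, -3420, -7224, -13164, -21720
Δ³: -2148, -3804, -5940, -8556
Δ⁴: -1656, -2136, -2616
Δ⁵: -480, -480
Constant fifth difference = -480.
Extend forward: -2616 − 480 = -3096;  -8556 − 3096 = -11652;  -21720 − 11652 = -33372;  -47130 − 33372 = -80502;  -91767 − 80502 = -172269

-172269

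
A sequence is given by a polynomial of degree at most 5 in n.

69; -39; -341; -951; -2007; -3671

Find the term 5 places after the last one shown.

-28461

First differences: -108, -302, -610, -1056, -1664
Second differences: -194, -308, -446, -608
Third differences: -114, -138, -162
Fourth differences: -24, -24
Fourth differences constant at -24.
-162 − 24 = -186;  -608 − 186 = -794;  -1664 − 794 = -2458;  -3671 − 2458 = -6129
-186 − 24 = -210;  -794 − 210 = -1004;  -2458 − 1004 = -3462;  -6129 − 3462 = -9591
-210 − 24 = -234;  -1004 − 234 = -1238;  -3462 − 1238 = -4700;  -9591 − 4700 = -14291
-234 − 24 = -258;  -1238 − 258 = -1496;  -4700 − 1496 = -6196;  -14291 − 6196 = -20487
-258 − 24 = -282;  -1496 − 282 = -1778;  -6196 − 1778 = -7974;  -20487 − 7974 = -28461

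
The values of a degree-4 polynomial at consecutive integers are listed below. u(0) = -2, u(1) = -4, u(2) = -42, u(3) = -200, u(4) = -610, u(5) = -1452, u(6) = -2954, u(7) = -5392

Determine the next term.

-2 , -38 , -158 , -410 , -842 , -1502 , -2438
-36 , -120 , -252 , -432 , -660 , -936
-84 , -132 , -180 , -228 , -276
-48 , -48 , -48 , -48
Fourth differences constant at -48.
-276 − 48 = -324;  -936 − 324 = -1260;  -2438 − 1260 = -3698;  -5392 − 3698 = -9090

-9090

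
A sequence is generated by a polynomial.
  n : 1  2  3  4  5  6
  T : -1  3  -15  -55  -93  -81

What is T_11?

4089

First differences: 4 , -18 , -40 , -38 , 12
Second differences: -22 , -22 , 2 , 50
Third differences: 0 , 24 , 48
Fourth differences: 24 , 24
Constant fourth difference = 24, so extend:
48 + 24 = 72;  50 + 72 = 122;  12 + 122 = 134;  -81 + 134 = 53
72 + 24 = 96;  122 + 96 = 218;  134 + 218 = 352;  53 + 352 = 405
96 + 24 = 120;  218 + 120 = 338;  352 + 338 = 690;  405 + 690 = 1095
120 + 24 = 144;  338 + 144 = 482;  690 + 482 = 1172;  1095 + 1172 = 2267
144 + 24 = 168;  482 + 168 = 650;  1172 + 650 = 1822;  2267 + 1822 = 4089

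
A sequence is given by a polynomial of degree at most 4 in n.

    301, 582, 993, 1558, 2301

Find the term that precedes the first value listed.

126

Δ: 281, 411, 565, 743
Δ²: 130, 154, 178
Δ³: 24, 24
The third differences are constant at 24.
Work back: 130 − 24 = 106;  281 − 106 = 175;  301 − 175 = 126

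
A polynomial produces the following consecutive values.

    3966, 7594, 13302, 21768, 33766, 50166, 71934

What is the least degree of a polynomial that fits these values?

4

First differences: 3628, 5708, 8466, 11998, 16400, 21768
Second differences: 2080, 2758, 3532, 4402, 5368
Third differences: 678, 774, 870, 966
Fourth differences: 96, 96, 96
The fourth differences are constant, so the polynomial has degree 4.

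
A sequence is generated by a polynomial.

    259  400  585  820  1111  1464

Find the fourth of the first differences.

D1: 141, 185, 235, 291, 353
D2: 44, 50, 56, 62
D3: 6, 6, 6

291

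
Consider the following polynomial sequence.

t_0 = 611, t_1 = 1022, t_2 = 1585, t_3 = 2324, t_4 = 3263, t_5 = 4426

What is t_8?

9499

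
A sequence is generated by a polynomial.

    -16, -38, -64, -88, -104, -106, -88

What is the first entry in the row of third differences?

6

Δ: -22, -26, -24, -16, -2, 18
Δ²: -4, 2, 8, 14, 20
Δ³: 6, 6, 6, 6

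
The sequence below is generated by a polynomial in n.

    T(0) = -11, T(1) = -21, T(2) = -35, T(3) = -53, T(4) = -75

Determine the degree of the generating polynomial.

2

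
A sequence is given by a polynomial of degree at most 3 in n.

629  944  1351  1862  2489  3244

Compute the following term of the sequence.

4139

315, 407, 511, 627, 755
92, 104, 116, 128
12, 12, 12
The third differences are constant (12).
128 + 12 = 140;  755 + 140 = 895;  3244 + 895 = 4139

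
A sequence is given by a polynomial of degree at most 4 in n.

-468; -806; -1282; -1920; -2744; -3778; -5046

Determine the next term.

-6572

D1: -338  -476  -638  -824  -1034  -1268
D2: -138  -162  -186  -210  -234
D3: -24  -24  -24  -24
Third differences constant at -24.
-234 − 24 = -258;  -1268 − 258 = -1526;  -5046 − 1526 = -6572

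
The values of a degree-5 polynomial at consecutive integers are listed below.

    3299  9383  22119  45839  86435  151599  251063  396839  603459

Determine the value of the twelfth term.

First differences: 6084, 12736, 23720, 40596, 65164, 99464, 145776, 206620
Second differences: 6652, 10984, 16876, 24568, 34300, 46312, 60844
Third differences: 4332, 5892, 7692, 9732, 12012, 14532
Fourth differences: 1560, 1800, 2040, 2280, 2520
Fifth differences: 240, 240, 240, 240
Constant fifth difference = 240, so extend:
2520 + 240 = 2760;  14532 + 2760 = 17292;  60844 + 17292 = 78136;  206620 + 78136 = 284756;  603459 + 284756 = 888215
2760 + 240 = 3000;  17292 + 3000 = 20292;  78136 + 20292 = 98428;  284756 + 98428 = 383184;  888215 + 383184 = 1271399
3000 + 240 = 3240;  20292 + 3240 = 23532;  98428 + 23532 = 121960;  383184 + 121960 = 505144;  1271399 + 505144 = 1776543

1776543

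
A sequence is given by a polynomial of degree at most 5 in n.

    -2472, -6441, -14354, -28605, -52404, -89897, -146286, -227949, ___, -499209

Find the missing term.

Using the first 8 terms:
D1: -3969, -7913, -14251, -23799, -37493, -56389, -81663
D2: -3944, -6338, -9548, -13694, -18896, -25274
D3: -2394, -3210, -4146, -5202, -6378
D4: -816, -936, -1056, -1176
D5: -120, -120, -120
Constant fifth difference = -120.
Extend forward: -1176 − 120 = -1296;  -6378 − 1296 = -7674;  -25274 − 7674 = -32948;  -81663 − 32948 = -114611;  -227949 − 114611 = -342560

-342560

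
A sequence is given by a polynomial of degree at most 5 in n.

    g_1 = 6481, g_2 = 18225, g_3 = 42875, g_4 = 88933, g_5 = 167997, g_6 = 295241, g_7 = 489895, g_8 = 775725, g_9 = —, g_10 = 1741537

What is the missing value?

1181513

Using the first 8 terms:
D1: 11744, 24650, 46058, 79064, 127244, 194654, 285830
D2: 12906, 21408, 33006, 48180, 67410, 91176
D3: 8502, 11598, 15174, 19230, 23766
D4: 3096, 3576, 4056, 4536
D5: 480, 480, 480
Constant fifth difference = 480.
Extend forward: 4536 + 480 = 5016;  23766 + 5016 = 28782;  91176 + 28782 = 119958;  285830 + 119958 = 405788;  775725 + 405788 = 1181513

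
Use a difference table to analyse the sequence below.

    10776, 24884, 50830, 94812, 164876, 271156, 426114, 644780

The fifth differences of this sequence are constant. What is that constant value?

240

Δ: 14108, 25946, 43982, 70064, 106280, 154958, 218666
Δ²: 11838, 18036, 26082, 36216, 48678, 63708
Δ³: 6198, 8046, 10134, 12462, 15030
Δ⁴: 1848, 2088, 2328, 2568
Δ⁵: 240, 240, 240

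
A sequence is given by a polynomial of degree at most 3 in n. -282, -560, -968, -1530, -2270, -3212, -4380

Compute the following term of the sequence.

-5798

Δ: -278, -408, -562, -740, -942, -1168
Δ²: -130, -154, -178, -202, -226
Δ³: -24, -24, -24, -24
Constant third difference = -24, so extend:
-226 − 24 = -250;  -1168 − 250 = -1418;  -4380 − 1418 = -5798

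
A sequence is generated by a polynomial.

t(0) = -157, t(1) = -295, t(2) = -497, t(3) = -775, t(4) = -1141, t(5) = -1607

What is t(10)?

Δ: -138, -202, -278, -366, -466
Δ²: -64, -76, -88, -100
Δ³: -12, -12, -12
Third differences constant at -12.
-100 − 12 = -112;  -466 − 112 = -578;  -1607 − 578 = -2185
-112 − 12 = -124;  -578 − 124 = -702;  -2185 − 702 = -2887
-124 − 12 = -136;  -702 − 136 = -838;  -2887 − 838 = -3725
-136 − 12 = -148;  -838 − 148 = -986;  -3725 − 986 = -4711
-148 − 12 = -160;  -986 − 160 = -1146;  -4711 − 1146 = -5857

-5857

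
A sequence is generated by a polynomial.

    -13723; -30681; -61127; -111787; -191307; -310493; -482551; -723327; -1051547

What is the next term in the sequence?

-1489057

D1: -16958  -30446  -50660  -79520  -119186  -172058  -240776  -328220
D2: -13488  -20214  -28860  -39666  -52872  -68718  -87444
D3: -6726  -8646  -10806  -13206  -15846  -18726
D4: -1920  -2160  -2400  -2640  -2880
D5: -240  -240  -240  -240
Constant fifth difference = -240, so extend:
-2880 − 240 = -3120;  -18726 − 3120 = -21846;  -87444 − 21846 = -109290;  -328220 − 109290 = -437510;  -1051547 − 437510 = -1489057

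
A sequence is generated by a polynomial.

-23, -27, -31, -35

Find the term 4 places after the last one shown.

-51

-4, -4, -4
The first differences are constant (-4).
-35 − 4 = -39
-39 − 4 = -43
-43 − 4 = -47
-47 − 4 = -51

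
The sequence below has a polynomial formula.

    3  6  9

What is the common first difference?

D1: 3, 3

3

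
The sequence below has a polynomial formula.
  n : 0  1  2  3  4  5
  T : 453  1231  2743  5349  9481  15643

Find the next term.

24411

Δ: 778, 1512, 2606, 4132, 6162
Δ²: 734, 1094, 1526, 2030
Δ³: 360, 432, 504
Δ⁴: 72, 72
The fourth differences are constant (72).
504 + 72 = 576;  2030 + 576 = 2606;  6162 + 2606 = 8768;  15643 + 8768 = 24411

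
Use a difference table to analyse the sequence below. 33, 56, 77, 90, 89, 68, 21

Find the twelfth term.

23, 21, 13, -1, -21, -47
-2, -8, -14, -20, -26
-6, -6, -6, -6
Third differences constant at -6.
-26 − 6 = -32;  -47 − 32 = -79;  21 − 79 = -58
-32 − 6 = -38;  -79 − 38 = -117;  -58 − 117 = -175
-38 − 6 = -44;  -117 − 44 = -161;  -175 − 161 = -336
-44 − 6 = -50;  -161 − 50 = -211;  -336 − 211 = -547
-50 − 6 = -56;  -211 − 56 = -267;  -547 − 267 = -814

-814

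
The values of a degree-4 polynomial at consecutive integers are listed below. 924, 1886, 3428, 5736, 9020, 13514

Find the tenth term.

962, 1542, 2308, 3284, 4494
580, 766, 976, 1210
186, 210, 234
24, 24
Constant fourth difference = 24, so extend:
234 + 24 = 258;  1210 + 258 = 1468;  4494 + 1468 = 5962;  13514 + 5962 = 19476
258 + 24 = 282;  1468 + 282 = 1750;  5962 + 1750 = 7712;  19476 + 7712 = 27188
282 + 24 = 306;  1750 + 306 = 2056;  7712 + 2056 = 9768;  27188 + 9768 = 36956
306 + 24 = 330;  2056 + 330 = 2386;  9768 + 2386 = 12154;  36956 + 12154 = 49110

49110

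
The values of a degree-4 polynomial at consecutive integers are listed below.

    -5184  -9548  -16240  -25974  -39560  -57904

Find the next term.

Δ: -4364, -6692, -9734, -13586, -18344
Δ²: -2328, -3042, -3852, -4758
Δ³: -714, -810, -906
Δ⁴: -96, -96
Constant fourth difference = -96, so extend:
-906 − 96 = -1002;  -4758 − 1002 = -5760;  -18344 − 5760 = -24104;  -57904 − 24104 = -82008

-82008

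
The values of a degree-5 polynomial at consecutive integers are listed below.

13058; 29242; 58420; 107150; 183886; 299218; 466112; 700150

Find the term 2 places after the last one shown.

1446506

16184 , 29178 , 48730 , 76736 , 115332 , 166894 , 234038
12994 , 19552 , 28006 , 38596 , 51562 , 67144
6558 , 8454 , 10590 , 12966 , 15582
1896 , 2136 , 2376 , 2616
240 , 240 , 240
Constant fifth difference = 240, so extend:
2616 + 240 = 2856;  15582 + 2856 = 18438;  67144 + 18438 = 85582;  234038 + 85582 = 319620;  700150 + 319620 = 1019770
2856 + 240 = 3096;  18438 + 3096 = 21534;  85582 + 21534 = 107116;  319620 + 107116 = 426736;  1019770 + 426736 = 1446506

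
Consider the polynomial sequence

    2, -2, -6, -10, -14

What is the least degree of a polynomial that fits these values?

1

D1: -4, -4, -4, -4
The first differences are constant, so the polynomial has degree 1.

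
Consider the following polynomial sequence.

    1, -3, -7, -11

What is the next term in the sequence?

-15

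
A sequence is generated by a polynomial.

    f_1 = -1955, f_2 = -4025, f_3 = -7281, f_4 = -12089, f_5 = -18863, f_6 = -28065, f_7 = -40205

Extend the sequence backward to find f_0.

-753

D1: -2070  -3256  -4808  -6774  -9202  -12140
D2: -1186  -1552  -1966  -2428  -2938
D3: -366  -414  -462  -510
D4: -48  -48  -48
The fourth differences are constant at -48.
Work back: -366 + 48 = -318;  -1186 + 318 = -868;  -2070 + 868 = -1202;  -1955 + 1202 = -753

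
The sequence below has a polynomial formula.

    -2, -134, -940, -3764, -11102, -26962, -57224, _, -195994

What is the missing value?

-110000

Using the first 7 terms:
First differences: -132, -806, -2824, -7338, -15860, -30262
Second differences: -674, -2018, -4514, -8522, -14402
Third differences: -1344, -2496, -4008, -5880
Fourth differences: -1152, -1512, -1872
Fifth differences: -360, -360
Constant fifth difference = -360.
Extend forward: -1872 − 360 = -2232;  -5880 − 2232 = -8112;  -14402 − 8112 = -22514;  -30262 − 22514 = -52776;  -57224 − 52776 = -110000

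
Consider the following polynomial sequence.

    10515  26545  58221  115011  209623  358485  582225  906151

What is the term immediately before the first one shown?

3423

D1: 16030  31676  56790  94612  148862  223740  323926
D2: 15646  25114  37822  54250  74878  100186
D3: 9468  12708  16428  20628  25308
D4: 3240  3720  4200  4680
D5: 480  480  480
The fifth differences are constant at 480.
Work back: 3240 − 480 = 2760;  9468 − 2760 = 6708;  15646 − 6708 = 8938;  16030 − 8938 = 7092;  10515 − 7092 = 3423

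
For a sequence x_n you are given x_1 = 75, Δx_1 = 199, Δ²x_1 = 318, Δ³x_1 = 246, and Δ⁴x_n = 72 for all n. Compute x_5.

Build the table forward from the leading diagonal:
D4: 72  72  72  72  72
D3: 246  318  390  462  534
D2: 318  564  882  1272  1734
D1: 199  517  1081  1963  3235
x: 75  274  791  1872  3835

3835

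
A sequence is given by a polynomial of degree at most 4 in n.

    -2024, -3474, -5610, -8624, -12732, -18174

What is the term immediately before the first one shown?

-1092

-1450  -2136  -3014  -4108  -5442
-686  -878  -1094  -1334
-192  -216  -240
-24  -24
The fourth differences are constant at -24.
Work back: -192 + 24 = -168;  -686 + 168 = -518;  -1450 + 518 = -932;  -2024 + 932 = -1092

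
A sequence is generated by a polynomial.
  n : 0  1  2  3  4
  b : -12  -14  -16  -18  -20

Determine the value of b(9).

-30

D1: -2 , -2 , -2 , -2
First differences constant at -2.
-20 − 2 = -22
-22 − 2 = -24
-24 − 2 = -26
-26 − 2 = -28
-28 − 2 = -30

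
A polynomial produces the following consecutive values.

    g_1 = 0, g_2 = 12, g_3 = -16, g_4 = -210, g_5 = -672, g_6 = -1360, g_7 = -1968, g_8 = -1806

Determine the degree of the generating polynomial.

5

First differences: 12, -28, -194, -462, -688, -608, 162
Second differences: -40, -166, -268, -226, 80, 770
Third differences: -126, -102, 42, 306, 690
Fourth differences: 24, 144, 264, 384
Fifth differences: 120, 120, 120
The fifth differences are constant, so the polynomial has degree 5.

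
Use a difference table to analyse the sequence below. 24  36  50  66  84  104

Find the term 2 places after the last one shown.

150

12, 14, 16, 18, 20
2, 2, 2, 2
The second differences are constant (2).
20 + 2 = 22;  104 + 22 = 126
22 + 2 = 24;  126 + 24 = 150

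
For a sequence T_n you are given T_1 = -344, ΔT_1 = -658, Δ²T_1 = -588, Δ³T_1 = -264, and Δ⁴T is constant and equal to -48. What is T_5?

Build the table forward from the leading diagonal:
Fourth differences: -48  -48  -48  -48  -48
Third differences: -264  -312  -360  -408  -456
Second differences: -588  -852  -1164  -1524  -1932
First differences: -658  -1246  -2098  -3262  -4786
T: -344  -1002  -2248  -4346  -7608

-7608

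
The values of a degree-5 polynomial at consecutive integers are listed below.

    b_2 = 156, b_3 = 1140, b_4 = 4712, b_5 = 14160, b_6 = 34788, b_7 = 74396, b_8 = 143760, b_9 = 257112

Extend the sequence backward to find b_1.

Δ: 984, 3572, 9448, 20628, 39608, 69364, 113352
Δ²: 2588, 5876, 11180, 18980, 29756, 43988
Δ³: 3288, 5304, 7800, 10776, 14232
Δ⁴: 2016, 2496, 2976, 3456
Δ⁵: 480, 480, 480
The fifth differences are constant at 480.
Work back: 2016 − 480 = 1536;  3288 − 1536 = 1752;  2588 − 1752 = 836;  984 − 836 = 148;  156 − 148 = 8

8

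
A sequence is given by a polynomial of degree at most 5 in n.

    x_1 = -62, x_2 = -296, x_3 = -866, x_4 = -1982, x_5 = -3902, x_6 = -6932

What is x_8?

-234, -570, -1116, -1920, -3030
-336, -546, -804, -1110
-210, -258, -306
-48, -48
The fourth differences are constant (-48).
-306 − 48 = -354;  -1110 − 354 = -1464;  -3030 − 1464 = -4494;  -6932 − 4494 = -11426
-354 − 48 = -402;  -1464 − 402 = -1866;  -4494 − 1866 = -6360;  -11426 − 6360 = -17786

-17786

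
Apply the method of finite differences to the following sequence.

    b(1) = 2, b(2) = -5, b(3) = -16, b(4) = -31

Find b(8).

Δ: -7 , -11 , -15
Δ²: -4 , -4
Second differences constant at -4.
-15 − 4 = -19;  -31 − 19 = -50
-19 − 4 = -23;  -50 − 23 = -73
-23 − 4 = -27;  -73 − 27 = -100
-27 − 4 = -31;  -100 − 31 = -131

-131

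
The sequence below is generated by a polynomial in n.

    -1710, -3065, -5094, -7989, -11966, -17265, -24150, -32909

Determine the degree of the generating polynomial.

First differences: -1355, -2029, -2895, -3977, -5299, -6885, -8759
Second differences: -674, -866, -1082, -1322, -1586, -1874
Third differences: -192, -216, -240, -264, -288
Fourth differences: -24, -24, -24, -24
The fourth differences are constant, so the polynomial has degree 4.

4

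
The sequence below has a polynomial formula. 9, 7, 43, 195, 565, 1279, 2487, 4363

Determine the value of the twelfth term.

-2 , 36 , 152 , 370 , 714 , 1208 , 1876
38 , 116 , 218 , 344 , 494 , 668
78 , 102 , 126 , 150 , 174
24 , 24 , 24 , 24
Fourth differences constant at 24.
174 + 24 = 198;  668 + 198 = 866;  1876 + 866 = 2742;  4363 + 2742 = 7105
198 + 24 = 222;  866 + 222 = 1088;  2742 + 1088 = 3830;  7105 + 3830 = 10935
222 + 24 = 246;  1088 + 246 = 1334;  3830 + 1334 = 5164;  10935 + 5164 = 16099
246 + 24 = 270;  1334 + 270 = 1604;  5164 + 1604 = 6768;  16099 + 6768 = 22867

22867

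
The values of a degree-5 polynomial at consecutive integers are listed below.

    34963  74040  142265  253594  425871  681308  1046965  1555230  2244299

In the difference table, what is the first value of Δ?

First differences: 39077, 68225, 111329, 172277, 255437, 365657, 508265, 689069
Second differences: 29148, 43104, 60948, 83160, 110220, 142608, 180804
Third differences: 13956, 17844, 22212, 27060, 32388, 38196
Fourth differences: 3888, 4368, 4848, 5328, 5808
Fifth differences: 480, 480, 480, 480

39077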